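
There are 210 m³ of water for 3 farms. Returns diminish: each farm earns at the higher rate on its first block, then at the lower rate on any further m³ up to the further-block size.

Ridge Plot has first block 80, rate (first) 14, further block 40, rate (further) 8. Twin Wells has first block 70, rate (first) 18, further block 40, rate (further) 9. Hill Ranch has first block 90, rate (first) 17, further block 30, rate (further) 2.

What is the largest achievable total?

3490

Rank every tier by rate: Twin Wells/tier1 18 > Hill Ranch/tier1 17 > Ridge Plot/tier1 14 > Twin Wells/tier2 9 > Ridge Plot/tier2 8 > Hill Ranch/tier2 2.
Fill Twin Wells tier1 block (70 at 18) → 140 left.
Fill Hill Ranch tier1 block (90 at 17) → 50 left.
50 remain; put them into Ridge Plot tier1 at 14.
Total = 18×70 + 17×90 + 14×50 = 3490.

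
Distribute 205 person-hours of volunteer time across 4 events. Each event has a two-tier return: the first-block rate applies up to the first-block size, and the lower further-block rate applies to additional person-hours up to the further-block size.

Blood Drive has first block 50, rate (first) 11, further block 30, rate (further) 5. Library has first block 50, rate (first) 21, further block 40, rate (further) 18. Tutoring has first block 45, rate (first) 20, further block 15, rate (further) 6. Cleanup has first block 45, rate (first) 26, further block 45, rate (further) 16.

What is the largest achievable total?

Rank every tier by rate: Cleanup/T1 26 > Library/T1 21 > Tutoring/T1 20 > Library/T2 18 > Cleanup/T2 16 > Blood Drive/T1 11 > Tutoring/T2 6 > Blood Drive/T2 5.
Fill Cleanup T1 block (45 at 26) — 160 left.
Library/T1 (21): +50 — 110 left.
Fill Tutoring T1 block (45 at 20) — 65 left.
Library T2 at 18: fill all 40 — 25 left.
Cleanup/T2: +25 of 45 at 16; pool empty.
Total = 26×45 + 21×50 + 20×45 + 18×40 + 16×25 = 4240.

4240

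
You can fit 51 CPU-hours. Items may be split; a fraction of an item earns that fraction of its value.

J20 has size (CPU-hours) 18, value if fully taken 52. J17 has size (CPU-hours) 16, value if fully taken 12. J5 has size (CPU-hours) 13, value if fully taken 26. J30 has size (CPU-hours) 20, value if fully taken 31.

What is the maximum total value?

Rank by value-to-size ratio: J20 52/18≈2.89, J5 26/13≈2, J30 31/20≈1.55, J17 12/16≈0.75.
J20: take in full, 18 CPU-hours for value 52 → 33 left.
J5: take in full, 13 CPU-hours for value 26 → 20 left.
All 20 CPU-hours of J30 fit (value 31) → 0 remain.
Total value = 109.

109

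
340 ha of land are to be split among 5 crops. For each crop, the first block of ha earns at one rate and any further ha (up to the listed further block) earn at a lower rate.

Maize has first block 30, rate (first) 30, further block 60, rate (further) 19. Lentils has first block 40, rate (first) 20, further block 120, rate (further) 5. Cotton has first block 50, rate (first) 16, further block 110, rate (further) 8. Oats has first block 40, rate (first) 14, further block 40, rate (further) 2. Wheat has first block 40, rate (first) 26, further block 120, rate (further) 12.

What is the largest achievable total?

Rank every tier by rate: Maize/tier1 30 > Wheat/tier1 26 > Lentils/tier1 20 > Maize/tier2 19 > Cotton/tier1 16 > Oats/tier1 14 > Wheat/tier2 12 > Cotton/tier2 8 > Lentils/tier2 5 > Oats/tier2 2.
Fill Maize tier1 block (30 at 30) — 310 left.
Wheat/tier1 (26): +40 — 270 left.
Fill Lentils tier1 block (40 at 20) — 230 left.
Maize/tier2 (19): +60 — 170 left.
Cotton/tier1 (16): +50 — 120 left.
Oats tier1 at 14: fill all 40 — 80 left.
80 remain; put them into Wheat tier2 at 12.
Total = 30×30 + 26×40 + 20×40 + 19×60 + 16×50 + 14×40 + 12×80 = 6200.

6200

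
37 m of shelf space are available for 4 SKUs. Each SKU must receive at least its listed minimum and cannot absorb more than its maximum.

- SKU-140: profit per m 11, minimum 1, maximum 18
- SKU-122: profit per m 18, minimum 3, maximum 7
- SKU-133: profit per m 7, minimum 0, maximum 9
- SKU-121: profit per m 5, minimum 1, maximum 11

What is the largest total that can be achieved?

Meeting every minimum uses 1+3+0+1 = 5 m, leaving 32.
Rank by profit per m: SKU-122 18 > SKU-140 11 > SKU-133 7 > SKU-121 5.
SKU-122: +4 to 7 (cap) → 28 left.
Give SKU-140 17 more to hit its cap of 18 → 11 left.
SKU-133 takes 9 more to reach its cap of 9 → 2 left.
SKU-121: +2 (room for 10) → 3. Pool exhausted.
Total = 11×18 + 18×7 + 7×9 + 5×3 = 402.

402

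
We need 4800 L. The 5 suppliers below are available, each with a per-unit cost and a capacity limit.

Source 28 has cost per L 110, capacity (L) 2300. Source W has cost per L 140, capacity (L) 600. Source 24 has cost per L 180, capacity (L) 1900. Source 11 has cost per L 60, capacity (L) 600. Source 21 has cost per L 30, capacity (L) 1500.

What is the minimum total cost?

390000

Use suppliers in increasing cost order.
Take 1500 from Source 21 at 30 → need 3300 more.
Source 11 at 60: take all 600 L → 2700 still needed.
Source 28 (110): use full 2300 → 400 L to go.
Take 400 from Source W at 140 to finish.
Source 24: unused.
Cost = 1500×30 + 600×60 + 2300×110 + 400×140 = 390000.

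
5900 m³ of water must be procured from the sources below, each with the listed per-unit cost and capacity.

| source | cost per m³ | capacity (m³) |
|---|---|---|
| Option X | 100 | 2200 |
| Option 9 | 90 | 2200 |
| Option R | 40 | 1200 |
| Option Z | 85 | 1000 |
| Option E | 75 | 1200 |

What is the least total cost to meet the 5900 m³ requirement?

451000

Use sources in increasing cost order.
Option R (40): use full 1200 → 4700 m³ to go.
Take 1200 from Option E at 75 → need 3500 more.
Take 1000 from Option Z at 85 → need 2500 more.
Take 2200 from Option 9 at 90 → need 300 more.
Option X at 100: take 300 of its 2200 → requirement met.
Cost = 1200×40 + 1200×75 + 1000×85 + 2200×90 + 300×100 = 451000.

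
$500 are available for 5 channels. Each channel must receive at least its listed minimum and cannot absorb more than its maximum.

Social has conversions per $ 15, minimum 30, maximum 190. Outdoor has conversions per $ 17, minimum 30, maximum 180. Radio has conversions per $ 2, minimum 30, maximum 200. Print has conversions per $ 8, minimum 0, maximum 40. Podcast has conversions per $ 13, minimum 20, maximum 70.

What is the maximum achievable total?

Meeting every minimum uses 30+30+30+0+20 = 110 $, leaving 390.
Highest conversions per $ first: Outdoor 17 > Social 15 > Podcast 13 > Print 8 > Radio 2.
Give Outdoor 150 more to hit its cap of 180 — 240 left.
Social takes 160 more to reach its cap of 190 — 80 left.
Podcast takes 50 more to reach its cap of 70 — 30 left.
Print has room for 40 more but only 30 remain, so it gets 30.
Total = 15×190 + 17×180 + 2×30 + 8×30 + 13×70 = 7120.

7120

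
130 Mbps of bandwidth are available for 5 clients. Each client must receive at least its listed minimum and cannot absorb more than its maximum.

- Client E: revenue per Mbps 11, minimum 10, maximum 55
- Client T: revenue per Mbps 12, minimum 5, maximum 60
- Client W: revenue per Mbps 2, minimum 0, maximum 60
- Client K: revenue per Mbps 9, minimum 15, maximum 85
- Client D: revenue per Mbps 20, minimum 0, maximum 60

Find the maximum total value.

Meeting every minimum uses 10+5+0+15+0 = 30 Mbps, leaving 100.
Order the clients by revenue per Mbps: Client D 20 > Client T 12 > Client E 11 > Client K 9 > Client W 2.
Give Client D 60 more to hit its cap of 60 → 40 left.
Only 40 left; Client T takes them to reach 45.
Total = 11×10 + 12×45 + 9×15 + 20×60 = 1985.

1985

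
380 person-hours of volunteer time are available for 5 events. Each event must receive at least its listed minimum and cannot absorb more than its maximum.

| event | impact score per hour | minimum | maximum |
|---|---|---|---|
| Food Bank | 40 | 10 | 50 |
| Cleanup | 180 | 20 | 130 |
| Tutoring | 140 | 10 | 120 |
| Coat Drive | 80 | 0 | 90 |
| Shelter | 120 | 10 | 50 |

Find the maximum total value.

Meeting every minimum uses 10+20+10+0+10 = 50 person-hours, leaving 330.
Order the events by impact score per hour: Cleanup 180 > Tutoring 140 > Shelter 120 > Coat Drive 80 > Food Bank 40.
Cleanup: +110 to 130 (cap) → 220 left.
Give Tutoring 110 more to hit its cap of 120 → 110 left.
Shelter: +40 to 50 (cap) → 70 left.
Only 70 left; Coat Drive takes them to reach 70.
Total = 40×10 + 180×130 + 140×120 + 80×70 + 120×50 = 52200.

52200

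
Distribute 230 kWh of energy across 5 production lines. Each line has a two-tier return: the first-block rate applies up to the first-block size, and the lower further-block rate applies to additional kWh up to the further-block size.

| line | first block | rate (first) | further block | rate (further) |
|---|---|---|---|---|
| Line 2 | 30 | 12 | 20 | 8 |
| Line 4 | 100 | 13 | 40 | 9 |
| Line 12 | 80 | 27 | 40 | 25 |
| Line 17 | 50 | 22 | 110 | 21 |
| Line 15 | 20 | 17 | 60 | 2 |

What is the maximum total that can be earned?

Order all 10 blocks by rate: Line 12/T1 27 > Line 12/T2 25 > Line 17/T1 22 > Line 17/T2 21 > Line 15/T1 17 > Line 4/T1 13 > Line 2/T1 12 > Line 4/T2 9 > Line 2/T2 8 > Line 15/T2 2.
Line 12/T1 (27): +80 — 150 left.
Line 12/T2 (25): +40 — 110 left.
Line 17/T1 (22): +50 — 60 left.
Line 17/T2: +60 of 110 at 21; pool empty.
Total = 27×80 + 25×40 + 22×50 + 21×60 = 5520.

5520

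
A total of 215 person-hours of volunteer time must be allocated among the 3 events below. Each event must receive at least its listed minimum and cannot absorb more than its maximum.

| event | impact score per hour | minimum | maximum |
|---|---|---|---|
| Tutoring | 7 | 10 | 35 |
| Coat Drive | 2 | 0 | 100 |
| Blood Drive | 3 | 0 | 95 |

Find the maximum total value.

700

Meeting every minimum uses 10+0+0 = 10 person-hours, leaving 205.
Order the events by impact score per hour: Tutoring 7 > Blood Drive 3 > Coat Drive 2.
Tutoring: +25 to 35 (cap) ; 180 left.
Give Blood Drive 95 more to hit its cap of 95 ; 85 left.
Coat Drive has room for 100 more but only 85 remain, so it gets 85.
Total = 7×35 + 2×85 + 3×95 = 700.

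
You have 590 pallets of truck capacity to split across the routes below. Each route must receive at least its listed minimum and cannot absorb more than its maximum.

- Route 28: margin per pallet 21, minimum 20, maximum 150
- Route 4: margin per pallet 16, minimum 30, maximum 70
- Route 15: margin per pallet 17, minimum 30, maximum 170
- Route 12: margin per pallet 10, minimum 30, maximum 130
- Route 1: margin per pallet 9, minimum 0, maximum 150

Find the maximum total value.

Meeting every minimum uses 20+30+30+30+0 = 110 pallets, leaving 480.
Order the routes by margin per pallet: Route 28 21 > Route 15 17 > Route 4 16 > Route 12 10 > Route 1 9.
Route 28: +130 to 150 (cap) — 350 left.
Route 15 takes 140 more to reach its cap of 170 — 210 left.
Give Route 4 40 more to hit its cap of 70 — 170 left.
Give Route 12 100 more to hit its cap of 130 — 70 left.
Route 1: +70 (room for 150) → 70. Pool exhausted.
Total = 21×150 + 16×70 + 17×170 + 10×130 + 9×70 = 9090.

9090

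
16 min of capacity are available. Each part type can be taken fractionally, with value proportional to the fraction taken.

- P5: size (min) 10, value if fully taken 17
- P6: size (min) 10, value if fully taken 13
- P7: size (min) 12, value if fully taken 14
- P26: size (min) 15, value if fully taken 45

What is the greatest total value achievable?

Rank by value-to-size ratio: P26 45/15≈3, P5 17/10≈1.7, P6 13/10≈1.3, P7 14/12≈1.17.
P26: take in full, 15 min for value 45 ; 1 left.
Fill the last 1 min with part of P5: 1/10 of it earns 1.7.
Total value = 46.7.

46.7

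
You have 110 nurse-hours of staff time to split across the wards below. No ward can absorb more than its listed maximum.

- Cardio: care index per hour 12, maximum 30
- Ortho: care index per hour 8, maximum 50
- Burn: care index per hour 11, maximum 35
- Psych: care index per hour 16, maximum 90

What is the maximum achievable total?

1680

Highest care index per hour first: Psych 16 > Cardio 12 > Burn 11 > Ortho 8.
Give Psych 90 to hit its cap of 90 → 20 left.
Cardio has room for 30 but only 20 remain, so it gets 20.
Total = 12×20 + 16×90 = 1680.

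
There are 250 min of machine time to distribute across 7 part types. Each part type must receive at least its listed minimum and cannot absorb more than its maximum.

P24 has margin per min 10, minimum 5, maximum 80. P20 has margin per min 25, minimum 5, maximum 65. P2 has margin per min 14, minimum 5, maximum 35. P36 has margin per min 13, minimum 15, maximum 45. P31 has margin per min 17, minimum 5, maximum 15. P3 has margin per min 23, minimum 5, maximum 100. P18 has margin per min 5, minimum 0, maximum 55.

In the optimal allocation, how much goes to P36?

30

Meeting every minimum uses 5+5+5+15+5+5+0 = 40 min, leaving 210.
Rank by margin per min: P20 25 > P3 23 > P31 17 > P2 14 > P36 13 > P24 10 > P18 5.
P20 takes 60 more to reach its cap of 65 — 150 left.
P3: +95 to 100 (cap) — 55 left.
P31 takes 10 more to reach its cap of 15 — 45 left.
P2: +30 to 35 (cap) — 15 left.
P36: +15 (room for 30) → 30. Pool exhausted.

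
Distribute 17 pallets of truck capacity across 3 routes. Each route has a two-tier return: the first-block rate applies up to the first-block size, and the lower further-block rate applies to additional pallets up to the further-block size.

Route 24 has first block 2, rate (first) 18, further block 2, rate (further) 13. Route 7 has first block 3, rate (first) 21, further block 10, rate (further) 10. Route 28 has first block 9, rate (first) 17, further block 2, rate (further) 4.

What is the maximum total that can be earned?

Treat each block as its own option and order by rate: Route 7/first 21 > Route 24/first 18 > Route 28/first 17 > Route 24/second 13 > Route 7/second 10 > Route 28/second 4.
Fill Route 7 first block (3 at 21) → 14 left.
Route 24 first at 18: fill all 2 → 12 left.
Route 28 first at 17: fill all 9 → 3 left.
Route 24 second at 13: fill all 2 → 1 left.
Route 7 second at 10: only 1 left, fill 1.
Total = 21×3 + 18×2 + 17×9 + 13×2 + 10×1 = 288.

288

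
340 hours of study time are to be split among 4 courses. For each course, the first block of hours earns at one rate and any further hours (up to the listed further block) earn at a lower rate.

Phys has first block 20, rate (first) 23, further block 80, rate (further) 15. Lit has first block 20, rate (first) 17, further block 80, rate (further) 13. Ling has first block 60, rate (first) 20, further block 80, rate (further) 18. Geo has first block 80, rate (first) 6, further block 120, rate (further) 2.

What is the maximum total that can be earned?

Treat each block as its own option and order by rate: Phys/first 23 > Ling/first 20 > Ling/second 18 > Lit/first 17 > Phys/second 15 > Lit/second 13 > Geo/first 6 > Geo/second 2.
Phys first at 23: fill all 20 — 320 left.
Fill Ling first block (60 at 20) — 260 left.
Ling/second (18): +80 — 180 left.
Lit first at 17: fill all 20 — 160 left.
Fill Phys second block (80 at 15) — 80 left.
Lit/second (13): +80 — 0 left.
Total = 23×20 + 20×60 + 18×80 + 17×20 + 15×80 + 13×80 = 5680.

5680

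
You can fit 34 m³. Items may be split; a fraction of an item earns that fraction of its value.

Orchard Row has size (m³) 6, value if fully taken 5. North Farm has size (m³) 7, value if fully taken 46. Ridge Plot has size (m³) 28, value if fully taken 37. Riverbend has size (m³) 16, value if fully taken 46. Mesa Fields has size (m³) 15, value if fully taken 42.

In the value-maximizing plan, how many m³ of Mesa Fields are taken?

11

Sort by value density: North Farm 46/7≈6.57, Riverbend 46/16≈2.88, Mesa Fields 42/15≈2.8, Ridge Plot 37/28≈1.32, Orchard Row 5/6≈0.833.
Take all of North Farm (7 m³, value 46) — 27 m³ left.
All 16 m³ of Riverbend fit (value 46) — 11 remain.
Fill the last 11 m³ with part of Mesa Fields: 11/15 of it earns 30.8.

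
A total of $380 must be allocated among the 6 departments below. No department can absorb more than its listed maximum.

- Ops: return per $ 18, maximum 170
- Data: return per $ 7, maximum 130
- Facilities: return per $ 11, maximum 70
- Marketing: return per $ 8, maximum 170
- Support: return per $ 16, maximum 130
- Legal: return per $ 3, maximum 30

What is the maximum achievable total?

5990

Order the departments by return per $: Ops 18 > Support 16 > Facilities 11 > Marketing 8 > Data 7 > Legal 3.
Ops takes 170 to reach its cap of 170 → 210 left.
Support takes 130 to reach its cap of 130 → 80 left.
Give Facilities 70 to hit its cap of 70 → 10 left.
Marketing: +10 (room for 170) → 10. Pool exhausted.
Total = 18×170 + 11×70 + 8×10 + 16×130 = 5990.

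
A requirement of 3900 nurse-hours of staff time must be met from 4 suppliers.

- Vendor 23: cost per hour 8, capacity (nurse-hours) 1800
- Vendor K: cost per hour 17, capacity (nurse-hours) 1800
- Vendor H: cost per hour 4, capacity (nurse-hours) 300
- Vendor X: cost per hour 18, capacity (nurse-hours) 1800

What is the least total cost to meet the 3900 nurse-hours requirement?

Fill from the cheapest supplier first.
Vendor H (4): use full 300 ; 3600 nurse-hours to go.
Vendor 23 at 8: take all 1800 nurse-hours ; 1800 still needed.
Vendor K at 17: take all 1800 nurse-hours ; 0 still needed.
Vendor X: unused.
Cost = 300×4 + 1800×8 + 1800×17 = 46200.

46200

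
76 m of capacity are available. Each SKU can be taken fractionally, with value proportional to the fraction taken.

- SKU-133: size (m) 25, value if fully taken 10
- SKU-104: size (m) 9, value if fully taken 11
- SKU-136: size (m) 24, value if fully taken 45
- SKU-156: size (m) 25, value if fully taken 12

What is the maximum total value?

75.2

Rank by value-to-size ratio: SKU-136 45/24≈1.88, SKU-104 11/9≈1.22, SKU-156 12/25≈0.48, SKU-133 10/25≈0.4.
SKU-136: take in full, 24 m for value 45 — 52 left.
SKU-104: take in full, 9 m for value 11 — 43 left.
All 25 m of SKU-156 fit (value 12) — 18 remain.
Fill the last 18 m with part of SKU-133: 18/25 of it earns 7.2.
Total value = 75.2.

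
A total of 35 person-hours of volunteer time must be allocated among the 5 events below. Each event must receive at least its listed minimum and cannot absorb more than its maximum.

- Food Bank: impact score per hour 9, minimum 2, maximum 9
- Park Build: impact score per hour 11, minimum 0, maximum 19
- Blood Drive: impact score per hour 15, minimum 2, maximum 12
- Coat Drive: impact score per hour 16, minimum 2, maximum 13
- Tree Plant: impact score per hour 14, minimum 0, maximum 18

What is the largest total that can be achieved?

Meeting every minimum uses 2+0+2+2+0 = 6 person-hours, leaving 29.
Order the events by impact score per hour: Coat Drive 16 > Blood Drive 15 > Tree Plant 14 > Park Build 11 > Food Bank 9.
Coat Drive takes 11 more to reach its cap of 13 → 18 left.
Blood Drive: +10 to 12 (cap) → 8 left.
Tree Plant has room for 18 more but only 8 remain, so it gets 8.
Total = 9×2 + 15×12 + 16×13 + 14×8 = 518.

518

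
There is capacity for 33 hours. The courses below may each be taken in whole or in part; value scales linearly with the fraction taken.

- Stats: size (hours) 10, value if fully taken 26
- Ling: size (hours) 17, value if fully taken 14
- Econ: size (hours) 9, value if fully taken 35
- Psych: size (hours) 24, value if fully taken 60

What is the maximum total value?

Sort by value density: Econ 35/9≈3.89, Stats 26/10≈2.6, Psych 60/24≈2.5, Ling 14/17≈0.824.
Take all of Econ (9 hours, value 35) ; 24 hours left.
Take all of Stats (10 hours, value 26) ; 14 hours left.
14 hours left: a 14/24 share of Psych gives 60×14/24 = 35.
Total value = 96.

96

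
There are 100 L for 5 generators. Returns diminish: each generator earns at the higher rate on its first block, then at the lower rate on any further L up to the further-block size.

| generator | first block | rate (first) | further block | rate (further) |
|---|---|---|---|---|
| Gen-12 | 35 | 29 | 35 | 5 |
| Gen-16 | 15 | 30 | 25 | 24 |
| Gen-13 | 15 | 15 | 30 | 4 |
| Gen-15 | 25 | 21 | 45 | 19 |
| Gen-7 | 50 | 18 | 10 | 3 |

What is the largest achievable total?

2590

Order all 10 blocks by rate: Gen-16/tier1 30 > Gen-12/tier1 29 > Gen-16/tier2 24 > Gen-15/tier1 21 > Gen-15/tier2 19 > Gen-7/tier1 18 > Gen-13/tier1 15 > Gen-12/tier2 5 > Gen-13/tier2 4 > Gen-7/tier2 3.
Gen-16 tier1 at 30: fill all 15 ; 85 left.
Fill Gen-12 tier1 block (35 at 29) ; 50 left.
Gen-16 tier2 at 24: fill all 25 ; 25 left.
Fill Gen-15 tier1 block (25 at 21) ; 0 left.
Total = 30×15 + 29×35 + 24×25 + 21×25 = 2590.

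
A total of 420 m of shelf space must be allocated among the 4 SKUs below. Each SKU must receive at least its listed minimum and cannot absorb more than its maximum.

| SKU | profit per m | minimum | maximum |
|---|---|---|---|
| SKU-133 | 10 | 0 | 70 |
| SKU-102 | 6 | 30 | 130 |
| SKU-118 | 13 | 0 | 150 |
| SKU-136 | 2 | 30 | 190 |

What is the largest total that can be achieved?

Meeting every minimum uses 0+30+0+30 = 60 m, leaving 360.
Highest profit per m first: SKU-118 13 > SKU-133 10 > SKU-102 6 > SKU-136 2.
Give SKU-118 150 more to hit its cap of 150 ; 210 left.
SKU-133: +70 to 70 (cap) ; 140 left.
Give SKU-102 100 more to hit its cap of 130 ; 40 left.
SKU-136: +40 (room for 160) → 70. Pool exhausted.
Total = 10×70 + 6×130 + 13×150 + 2×70 = 3570.

3570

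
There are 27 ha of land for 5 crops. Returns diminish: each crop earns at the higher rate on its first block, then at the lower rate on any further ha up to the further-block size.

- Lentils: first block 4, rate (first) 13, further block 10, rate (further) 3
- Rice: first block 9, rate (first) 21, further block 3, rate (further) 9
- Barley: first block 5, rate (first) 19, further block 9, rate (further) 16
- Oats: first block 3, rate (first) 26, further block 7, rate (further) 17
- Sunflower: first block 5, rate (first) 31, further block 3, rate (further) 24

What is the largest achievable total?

Order all 10 blocks by rate: Sunflower/T1 31 > Oats/T1 26 > Sunflower/T2 24 > Rice/T1 21 > Barley/T1 19 > Oats/T2 17 > Barley/T2 16 > Lentils/T1 13 > Rice/T2 9 > Lentils/T2 3.
Sunflower T1 at 31: fill all 5 — 22 left.
Oats T1 at 26: fill all 3 — 19 left.
Fill Sunflower T2 block (3 at 24) — 16 left.
Fill Rice T1 block (9 at 21) — 7 left.
Fill Barley T1 block (5 at 19) — 2 left.
Oats/T2: +2 of 7 at 17; pool empty.
Total = 31×5 + 26×3 + 24×3 + 21×9 + 19×5 + 17×2 = 623.

623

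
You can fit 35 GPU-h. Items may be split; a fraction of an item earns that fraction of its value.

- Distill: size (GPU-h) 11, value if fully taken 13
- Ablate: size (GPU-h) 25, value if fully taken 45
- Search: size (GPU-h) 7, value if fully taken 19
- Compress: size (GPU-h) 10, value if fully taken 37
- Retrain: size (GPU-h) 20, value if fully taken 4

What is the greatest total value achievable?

88.4

Sort by value density: Compress 37/10≈3.7, Search 19/7≈2.71, Ablate 45/25≈1.8, Distill 13/11≈1.18, Retrain 4/20≈0.2.
Take all of Compress (10 GPU-h, value 37) ; 25 GPU-h left.
Search: take in full, 7 GPU-h for value 19 ; 18 left.
Fill the last 18 GPU-h with part of Ablate: 18/25 of it earns 32.4.
Total value = 88.4.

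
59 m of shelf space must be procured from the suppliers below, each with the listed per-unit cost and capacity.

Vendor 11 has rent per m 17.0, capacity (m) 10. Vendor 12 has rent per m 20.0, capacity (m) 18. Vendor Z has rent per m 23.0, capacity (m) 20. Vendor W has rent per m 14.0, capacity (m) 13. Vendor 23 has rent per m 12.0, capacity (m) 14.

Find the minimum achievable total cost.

972

Cheapest first:
Vendor 23 (12.0): use full 14 ; 45 m to go.
Take 13 from Vendor W at 14.0 ; need 32 more.
Vendor 11 at 17.0: take all 10 m ; 22 still needed.
Vendor 12 (20.0): use full 18 ; 4 m to go.
Vendor Z at 23.0: take 4 of its 20 ; requirement met.
Cost = 14×12.0 + 13×14.0 + 10×17.0 + 18×20.0 + 4×23.0 = 972.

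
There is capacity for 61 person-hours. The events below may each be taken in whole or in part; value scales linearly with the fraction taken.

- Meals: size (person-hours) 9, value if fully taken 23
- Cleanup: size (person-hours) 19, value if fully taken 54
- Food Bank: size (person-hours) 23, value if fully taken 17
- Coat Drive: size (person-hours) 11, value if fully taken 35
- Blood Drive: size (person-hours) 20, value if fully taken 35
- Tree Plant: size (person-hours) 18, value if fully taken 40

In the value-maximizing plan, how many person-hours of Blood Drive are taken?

Best value per unit of size first: Coat Drive 35/11≈3.18, Cleanup 54/19≈2.84, Meals 23/9≈2.56, Tree Plant 40/18≈2.22, Blood Drive 35/20≈1.75, Food Bank 17/23≈0.739.
Coat Drive: take in full, 11 person-hours for value 35 ; 50 left.
Take all of Cleanup (19 person-hours, value 54) ; 31 person-hours left.
Meals: take in full, 9 person-hours for value 23 ; 22 left.
Take all of Tree Plant (18 person-hours, value 40) ; 4 person-hours left.
4 person-hours left: a 4/20 share of Blood Drive gives 35×4/20 = 7.

4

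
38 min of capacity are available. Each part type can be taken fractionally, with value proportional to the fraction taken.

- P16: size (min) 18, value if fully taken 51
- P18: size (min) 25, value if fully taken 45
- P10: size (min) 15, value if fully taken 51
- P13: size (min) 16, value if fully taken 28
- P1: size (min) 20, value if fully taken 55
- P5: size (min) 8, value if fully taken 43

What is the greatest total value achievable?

Sort by value density: P5 43/8≈5.38, P10 51/15≈3.4, P16 51/18≈2.83, P1 55/20≈2.75, P18 45/25≈1.8, P13 28/16≈1.75.
All 8 min of P5 fit (value 43) — 30 remain.
All 15 min of P10 fit (value 51) — 15 remain.
Fill the last 15 min with part of P16: 15/18 of it earns 42.5.
Total value = 136.5.

136.5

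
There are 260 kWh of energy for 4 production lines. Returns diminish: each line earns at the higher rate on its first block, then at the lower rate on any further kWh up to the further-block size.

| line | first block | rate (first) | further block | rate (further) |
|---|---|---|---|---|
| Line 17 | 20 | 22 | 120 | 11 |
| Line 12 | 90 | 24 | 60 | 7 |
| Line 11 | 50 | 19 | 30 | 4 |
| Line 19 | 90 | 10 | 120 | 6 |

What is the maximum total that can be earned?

4650

Order all 8 blocks by rate: Line 12/first 24 > Line 17/first 22 > Line 11/first 19 > Line 17/second 11 > Line 19/first 10 > Line 12/second 7 > Line 19/second 6 > Line 11/second 4.
Line 12/first (24): +90 → 170 left.
Line 17 first at 22: fill all 20 → 150 left.
Fill Line 11 first block (50 at 19) → 100 left.
Line 17 second at 11: only 100 left, fill 100.
Total = 24×90 + 22×20 + 19×50 + 11×100 = 4650.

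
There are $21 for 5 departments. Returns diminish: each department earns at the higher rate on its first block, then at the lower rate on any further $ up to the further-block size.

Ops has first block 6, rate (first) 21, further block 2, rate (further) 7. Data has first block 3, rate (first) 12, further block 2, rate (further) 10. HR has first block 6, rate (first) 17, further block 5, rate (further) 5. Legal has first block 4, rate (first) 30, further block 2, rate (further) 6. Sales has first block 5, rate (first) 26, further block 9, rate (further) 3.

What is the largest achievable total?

478

Order all 10 blocks by rate: Legal/T1 30 > Sales/T1 26 > Ops/T1 21 > HR/T1 17 > Data/T1 12 > Data/T2 10 > Ops/T2 7 > Legal/T2 6 > HR/T2 5 > Sales/T2 3.
Legal/T1 (30): +4 → 17 left.
Sales T1 at 26: fill all 5 → 12 left.
Fill Ops T1 block (6 at 21) → 6 left.
HR T1 at 17: fill all 6 → 0 left.
Total = 30×4 + 26×5 + 21×6 + 17×6 = 478.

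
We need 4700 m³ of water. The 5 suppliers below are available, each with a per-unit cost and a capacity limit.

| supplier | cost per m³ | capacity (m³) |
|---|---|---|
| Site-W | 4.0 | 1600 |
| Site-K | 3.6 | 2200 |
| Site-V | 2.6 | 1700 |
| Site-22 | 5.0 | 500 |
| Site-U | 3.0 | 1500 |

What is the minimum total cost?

14320

Cheapest first:
Site-V at 2.6: take all 1700 m³ — 3000 still needed.
Take 1500 from Site-U at 3.0 — need 1500 more.
Take 1500 from Site-K at 3.6 to finish.
Site-W, Site-22: unused.
Cost = 1700×2.6 + 1500×3.0 + 1500×3.6 = 14320.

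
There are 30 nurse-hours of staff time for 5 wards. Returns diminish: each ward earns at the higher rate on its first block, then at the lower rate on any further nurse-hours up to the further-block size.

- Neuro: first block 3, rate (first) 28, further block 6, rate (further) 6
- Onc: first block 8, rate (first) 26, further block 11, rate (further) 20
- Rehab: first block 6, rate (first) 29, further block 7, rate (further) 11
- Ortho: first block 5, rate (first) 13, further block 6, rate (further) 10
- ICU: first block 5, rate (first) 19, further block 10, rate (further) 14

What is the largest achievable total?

724

Order all 10 blocks by rate: Rehab/first 29 > Neuro/first 28 > Onc/first 26 > Onc/second 20 > ICU/first 19 > ICU/second 14 > Ortho/first 13 > Rehab/second 11 > Ortho/second 10 > Neuro/second 6.
Rehab/first (29): +6 — 24 left.
Fill Neuro first block (3 at 28) — 21 left.
Fill Onc first block (8 at 26) — 13 left.
Onc/second (20): +11 — 2 left.
ICU/first: +2 of 5 at 19; pool empty.
Total = 29×6 + 28×3 + 26×8 + 20×11 + 19×2 = 724.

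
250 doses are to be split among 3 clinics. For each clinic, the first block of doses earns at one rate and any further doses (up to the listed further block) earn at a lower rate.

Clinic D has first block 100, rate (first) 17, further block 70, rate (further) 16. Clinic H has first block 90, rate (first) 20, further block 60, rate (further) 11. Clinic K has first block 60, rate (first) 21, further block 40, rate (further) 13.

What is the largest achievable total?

Treat each block as its own option and order by rate: Clinic K/T1 21 > Clinic H/T1 20 > Clinic D/T1 17 > Clinic D/T2 16 > Clinic K/T2 13 > Clinic H/T2 11.
Clinic K/T1 (21): +60 → 190 left.
Fill Clinic H T1 block (90 at 20) → 100 left.
Clinic D T1 at 17: fill all 100 → 0 left.
Total = 21×60 + 20×90 + 17×100 = 4760.

4760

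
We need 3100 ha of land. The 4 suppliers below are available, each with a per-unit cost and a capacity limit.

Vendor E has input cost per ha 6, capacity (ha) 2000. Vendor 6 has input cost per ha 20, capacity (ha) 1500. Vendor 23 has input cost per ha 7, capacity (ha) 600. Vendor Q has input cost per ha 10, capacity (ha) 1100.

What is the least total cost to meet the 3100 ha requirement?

Use suppliers in increasing cost order.
Vendor E at 6: take all 2000 ha → 1100 still needed.
Vendor 23 (7): use full 600 → 500 ha to go.
Vendor Q at 10: take 500 of its 1100 → requirement met.
Vendor 6: unused.
Cost = 2000×6 + 600×7 + 500×10 = 21200.

21200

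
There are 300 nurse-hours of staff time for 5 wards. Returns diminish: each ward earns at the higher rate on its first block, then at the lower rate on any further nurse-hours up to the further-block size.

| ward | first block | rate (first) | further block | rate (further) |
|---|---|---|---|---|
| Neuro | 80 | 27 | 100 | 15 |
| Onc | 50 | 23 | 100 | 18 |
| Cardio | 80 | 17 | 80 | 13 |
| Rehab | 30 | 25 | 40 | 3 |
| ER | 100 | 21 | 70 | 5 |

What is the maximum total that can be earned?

6880

Rank every tier by rate: Neuro/T1 27 > Rehab/T1 25 > Onc/T1 23 > ER/T1 21 > Onc/T2 18 > Cardio/T1 17 > Neuro/T2 15 > Cardio/T2 13 > ER/T2 5 > Rehab/T2 3.
Neuro T1 at 27: fill all 80 — 220 left.
Rehab T1 at 25: fill all 30 — 190 left.
Fill Onc T1 block (50 at 23) — 140 left.
Fill ER T1 block (100 at 21) — 40 left.
Onc T2 at 18: only 40 left, fill 40.
Total = 27×80 + 25×30 + 23×50 + 21×100 + 18×40 = 6880.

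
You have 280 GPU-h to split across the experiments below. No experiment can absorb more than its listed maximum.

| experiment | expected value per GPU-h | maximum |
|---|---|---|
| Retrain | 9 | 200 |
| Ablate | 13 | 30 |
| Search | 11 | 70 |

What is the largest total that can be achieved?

2780

Order the experiments by expected value per GPU-h: Ablate 13 > Search 11 > Retrain 9.
Ablate takes 30 to reach its cap of 30 — 250 left.
Give Search 70 to hit its cap of 70 — 180 left.
Retrain: +180 (room for 200) → 180. Pool exhausted.
Total = 9×180 + 13×30 + 11×70 = 2780.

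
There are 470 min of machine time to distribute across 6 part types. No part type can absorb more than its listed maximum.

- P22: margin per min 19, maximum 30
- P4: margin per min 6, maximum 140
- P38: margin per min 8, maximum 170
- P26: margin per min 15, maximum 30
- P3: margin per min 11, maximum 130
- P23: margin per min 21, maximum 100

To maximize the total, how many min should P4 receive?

Rank by margin per min: P23 21 > P22 19 > P26 15 > P3 11 > P38 8 > P4 6.
P23 takes 100 to reach its cap of 100 ; 370 left.
P22: +30 to 30 (cap) ; 340 left.
P26 takes 30 to reach its cap of 30 ; 310 left.
P3 takes 130 to reach its cap of 130 ; 180 left.
P38 takes 170 to reach its cap of 170 ; 10 left.
P4 has room for 140 but only 10 remain, so it gets 10.

10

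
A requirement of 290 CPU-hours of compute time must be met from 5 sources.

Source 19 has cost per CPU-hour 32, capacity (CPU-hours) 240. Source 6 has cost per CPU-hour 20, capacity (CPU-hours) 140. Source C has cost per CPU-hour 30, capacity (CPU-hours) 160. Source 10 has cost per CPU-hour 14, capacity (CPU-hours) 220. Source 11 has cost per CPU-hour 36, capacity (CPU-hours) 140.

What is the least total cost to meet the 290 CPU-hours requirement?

Use sources in increasing cost order.
Source 10 (14): use full 220 ; 70 CPU-hours to go.
Take 70 from Source 6 at 20 to finish.
Source C, Source 19, Source 11: unused.
Cost = 220×14 + 70×20 = 4480.

4480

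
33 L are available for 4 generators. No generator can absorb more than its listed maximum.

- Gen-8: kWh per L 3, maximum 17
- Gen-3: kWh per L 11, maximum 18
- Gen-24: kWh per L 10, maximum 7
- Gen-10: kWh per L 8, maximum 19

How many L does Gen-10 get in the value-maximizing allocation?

Highest kWh per L first: Gen-3 11 > Gen-24 10 > Gen-10 8 > Gen-8 3.
Gen-3 takes 18 to reach its cap of 18 ; 15 left.
Gen-24: +7 to 7 (cap) ; 8 left.
Only 8 left; Gen-10 takes them to reach 8.

8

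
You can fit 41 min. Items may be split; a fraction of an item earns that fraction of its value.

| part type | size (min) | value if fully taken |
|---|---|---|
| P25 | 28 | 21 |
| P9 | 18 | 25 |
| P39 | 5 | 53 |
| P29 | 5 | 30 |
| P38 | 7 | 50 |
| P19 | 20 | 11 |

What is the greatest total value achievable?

Rank by value-to-size ratio: P39 53/5≈10.6, P38 50/7≈7.14, P29 30/5≈6, P9 25/18≈1.39, P25 21/28≈0.75, P19 11/20≈0.55.
P39: take in full, 5 min for value 53 — 36 left.
All 7 min of P38 fit (value 50) — 29 remain.
P29: take in full, 5 min for value 30 — 24 left.
All 18 min of P9 fit (value 25) — 6 remain.
Only 6 min remain; take 6/28 of P25 for value 21×6/28 = 4.5.
Total value = 162.5.

162.5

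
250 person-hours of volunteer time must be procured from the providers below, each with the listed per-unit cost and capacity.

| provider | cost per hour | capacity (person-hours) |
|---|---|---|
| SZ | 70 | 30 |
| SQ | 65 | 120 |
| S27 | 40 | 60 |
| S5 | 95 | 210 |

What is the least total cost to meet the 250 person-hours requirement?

Use providers in increasing cost order.
S27 at 40: take all 60 person-hours ; 190 still needed.
SQ at 65: take all 120 person-hours ; 70 still needed.
SZ at 70: take all 30 person-hours ; 40 still needed.
S5 (95): take the remaining 40 ; done.
Cost = 60×40 + 120×65 + 30×70 + 40×95 = 16100.

16100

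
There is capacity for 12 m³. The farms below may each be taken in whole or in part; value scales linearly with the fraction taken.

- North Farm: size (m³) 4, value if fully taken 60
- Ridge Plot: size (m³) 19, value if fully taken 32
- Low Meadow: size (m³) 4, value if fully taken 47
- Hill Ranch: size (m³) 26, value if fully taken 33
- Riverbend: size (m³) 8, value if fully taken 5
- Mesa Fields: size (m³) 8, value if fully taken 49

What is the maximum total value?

Rank by value-to-size ratio: North Farm 60/4≈15, Low Meadow 47/4≈11.8, Mesa Fields 49/8≈6.12, Ridge Plot 32/19≈1.68, Hill Ranch 33/26≈1.27, Riverbend 5/8≈0.625.
Take all of North Farm (4 m³, value 60) ; 8 m³ left.
Low Meadow: take in full, 4 m³ for value 47 ; 4 left.
4 m³ left: a 4/8 share of Mesa Fields gives 49×4/8 = 24.5.
Total value = 131.5.

131.5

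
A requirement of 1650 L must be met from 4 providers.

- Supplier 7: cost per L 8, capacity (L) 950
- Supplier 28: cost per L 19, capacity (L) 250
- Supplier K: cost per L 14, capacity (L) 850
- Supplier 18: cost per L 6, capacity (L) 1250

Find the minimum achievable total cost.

Use providers in increasing cost order.
Take 1250 from Supplier 18 at 6 → need 400 more.
Take 400 from Supplier 7 at 8 to finish.
Supplier K, Supplier 28: unused.
Cost = 1250×6 + 400×8 = 10700.

10700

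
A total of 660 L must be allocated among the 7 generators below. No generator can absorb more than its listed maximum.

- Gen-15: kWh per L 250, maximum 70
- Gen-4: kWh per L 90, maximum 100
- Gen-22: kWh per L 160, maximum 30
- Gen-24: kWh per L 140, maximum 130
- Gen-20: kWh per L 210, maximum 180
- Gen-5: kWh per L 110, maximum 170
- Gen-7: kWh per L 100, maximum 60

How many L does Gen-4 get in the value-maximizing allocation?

Highest kWh per L first: Gen-15 250 > Gen-20 210 > Gen-22 160 > Gen-24 140 > Gen-5 110 > Gen-7 100 > Gen-4 90.
Gen-15 takes 70 to reach its cap of 70 — 590 left.
Gen-20: +180 to 180 (cap) — 410 left.
Give Gen-22 30 to hit its cap of 30 — 380 left.
Gen-24 takes 130 to reach its cap of 130 — 250 left.
Gen-5 takes 170 to reach its cap of 170 — 80 left.
Gen-7 takes 60 to reach its cap of 60 — 20 left.
Gen-4: +20 (room for 100) → 20. Pool exhausted.

20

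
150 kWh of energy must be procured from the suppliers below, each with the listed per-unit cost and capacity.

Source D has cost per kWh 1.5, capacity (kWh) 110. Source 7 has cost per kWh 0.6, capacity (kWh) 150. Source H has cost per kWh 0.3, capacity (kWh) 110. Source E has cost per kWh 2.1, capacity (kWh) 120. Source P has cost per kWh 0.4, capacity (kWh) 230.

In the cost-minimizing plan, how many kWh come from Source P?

40

Cheapest first:
Source H at 0.3: take all 110 kWh → 40 still needed.
Source P (0.4): take the remaining 40 → done.
Source 7, Source D, Source E: unused.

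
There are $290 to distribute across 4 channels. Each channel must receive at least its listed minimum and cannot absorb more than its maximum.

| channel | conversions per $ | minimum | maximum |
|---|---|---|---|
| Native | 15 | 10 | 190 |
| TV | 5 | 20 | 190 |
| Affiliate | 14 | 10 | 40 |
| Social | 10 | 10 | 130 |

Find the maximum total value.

Meeting every minimum uses 10+20+10+10 = 50 $, leaving 240.
Order the channels by conversions per $: Native 15 > Affiliate 14 > Social 10 > TV 5.
Native: +180 to 190 (cap) — 60 left.
Give Affiliate 30 more to hit its cap of 40 — 30 left.
Social has room for 120 more but only 30 remain, so it gets 40.
Total = 15×190 + 5×20 + 14×40 + 10×40 = 3910.

3910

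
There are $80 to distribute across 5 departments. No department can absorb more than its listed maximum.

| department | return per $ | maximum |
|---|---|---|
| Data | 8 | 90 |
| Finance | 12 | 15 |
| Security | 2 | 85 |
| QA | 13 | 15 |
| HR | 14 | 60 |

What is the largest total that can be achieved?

1095

Highest return per $ first: HR 14 > QA 13 > Finance 12 > Data 8 > Security 2.
HR takes 60 to reach its cap of 60 → 20 left.
QA: +15 to 15 (cap) → 5 left.
Finance has room for 15 but only 5 remain, so it gets 5.
Total = 12×5 + 13×15 + 14×60 = 1095.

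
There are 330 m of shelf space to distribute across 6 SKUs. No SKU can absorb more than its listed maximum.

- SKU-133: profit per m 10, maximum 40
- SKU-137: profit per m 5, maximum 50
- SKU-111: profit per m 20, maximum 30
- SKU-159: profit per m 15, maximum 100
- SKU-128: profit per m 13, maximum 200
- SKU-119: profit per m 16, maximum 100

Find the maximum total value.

Order the SKUs by profit per m: SKU-111 20 > SKU-119 16 > SKU-159 15 > SKU-128 13 > SKU-133 10 > SKU-137 5.
SKU-111 takes 30 to reach its cap of 30 ; 300 left.
SKU-119: +100 to 100 (cap) ; 200 left.
SKU-159: +100 to 100 (cap) ; 100 left.
SKU-128: +100 (room for 200) → 100. Pool exhausted.
Total = 20×30 + 15×100 + 13×100 + 16×100 = 5000.

5000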